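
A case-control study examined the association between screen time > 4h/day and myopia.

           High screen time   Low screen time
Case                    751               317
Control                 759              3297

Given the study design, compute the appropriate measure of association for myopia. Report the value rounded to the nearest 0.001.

10.291

Reading the table with exposure as columns: a = 751 (High screen time, case), b = 759 (High screen time, non-case), c = 317 (Low screen time, case), d = 3297.
This is a case-control study: participants were sampled on outcome status, so risks in the source population cannot be estimated directly — relative risk is not valid here. The odds ratio is the appropriate measure.
OR = (a·d)/(b·c) = (751 × 3297) / (759 × 317) = 2476047 / 240603 = 10.29101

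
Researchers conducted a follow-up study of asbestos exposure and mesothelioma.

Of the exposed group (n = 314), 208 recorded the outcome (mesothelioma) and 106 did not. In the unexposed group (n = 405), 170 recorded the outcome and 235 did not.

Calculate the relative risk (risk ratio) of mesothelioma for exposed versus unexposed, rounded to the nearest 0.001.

1.578

From the description: a = 208, b = 106, c = 170, d = 235.
Risk in exposed = 208/314 = 0.66242; risk in unexposed = 170/405 = 0.41975.
RR = 0.66242 / 0.41975 = 1.57812
The risk among the exposed is 1.58 times that among the unexposed.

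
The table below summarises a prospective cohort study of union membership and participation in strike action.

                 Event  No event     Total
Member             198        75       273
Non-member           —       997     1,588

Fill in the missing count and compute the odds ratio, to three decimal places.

The missing cell is in the unexposed row: 1588 − 997 = 591.
So a = 198, b = 75, c = 591, d = 997.
OR = (a·d)/(b·c) = (198 × 997) / (75 × 591) = 197406 / 44325 = 4.45360

4.454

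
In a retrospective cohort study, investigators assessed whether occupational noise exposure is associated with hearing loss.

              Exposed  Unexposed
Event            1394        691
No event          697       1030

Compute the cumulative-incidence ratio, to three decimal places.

1.660

Reading the table with exposure as columns: a = 1394 (Exposed, case), b = 697 (Exposed, non-case), c = 691 (Unexposed, case), d = 1030.
Risk in exposed = 1394/2091 = 0.66667; risk in unexposed = 691/1721 = 0.40151.
RR = 0.66667 / 0.40151 = 1.66040
The risk among the exposed is 1.66 times that among the unexposed.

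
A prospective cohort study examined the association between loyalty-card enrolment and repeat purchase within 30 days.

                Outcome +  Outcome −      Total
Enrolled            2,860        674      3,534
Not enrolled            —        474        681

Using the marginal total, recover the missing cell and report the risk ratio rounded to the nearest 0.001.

The missing cell is in the unexposed row: 681 − 474 = 207.
So a = 2860, b = 674, c = 207, d = 474.
RR = [a/(a+b)] / [c/(c+d)] = (2860/3534) / (207/681) = 0.80928/0.30396 = 2.66242

2.662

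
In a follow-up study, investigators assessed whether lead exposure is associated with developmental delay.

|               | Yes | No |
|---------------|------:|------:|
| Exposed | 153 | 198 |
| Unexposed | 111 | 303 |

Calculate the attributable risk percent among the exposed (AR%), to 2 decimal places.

Cells: a = 153, b = 198, c = 111, d = 303.
Risk in exposed = 153/351 = 0.43590; risk in unexposed = 111/414 = 0.26812.
RR = 0.43590/0.26812 = 1.62578
AR% = (RR − 1)/RR × 100 = (1.62578 − 1)/1.62578 × 100 = 38.4910%

38.49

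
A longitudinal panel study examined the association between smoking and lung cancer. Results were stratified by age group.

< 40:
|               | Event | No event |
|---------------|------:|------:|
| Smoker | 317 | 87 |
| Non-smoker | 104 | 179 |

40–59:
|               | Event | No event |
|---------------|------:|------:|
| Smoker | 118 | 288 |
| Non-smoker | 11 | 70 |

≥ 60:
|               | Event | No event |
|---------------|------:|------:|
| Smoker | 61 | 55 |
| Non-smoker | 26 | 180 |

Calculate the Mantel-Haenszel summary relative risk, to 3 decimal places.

RR_MH = Σ(aᵢ·n₀ᵢ/nᵢ) / Σ(cᵢ·n₁ᵢ/nᵢ), with n₁ᵢ = aᵢ+bᵢ (exposed), n₀ᵢ = cᵢ+dᵢ (unexposed), nᵢ = n₁ᵢ+n₀ᵢ.
Stratum 1 (< 40): n₁ = 404, n₀ = 283, n = 687; a·n₀/n = 317·283/687 = 130.5837; c·n₁/n = 104·404/687 = 61.1587
Stratum 2 (40–59): n₁ = 406, n₀ = 81, n = 487; a·n₀/n = 118·81/487 = 19.6263; c·n₁/n = 11·406/487 = 9.1704
Stratum 3 (≥ 60): n₁ = 116, n₀ = 206, n = 322; a·n₀/n = 61·206/322 = 39.0248; c·n₁/n = 26·116/322 = 9.3665
RR_MH = (130.5837 + 19.6263 + 39.0248) / (61.1587 + 9.1704 + 9.3665) = 189.2348 / 79.6956 = 2.37447

2.374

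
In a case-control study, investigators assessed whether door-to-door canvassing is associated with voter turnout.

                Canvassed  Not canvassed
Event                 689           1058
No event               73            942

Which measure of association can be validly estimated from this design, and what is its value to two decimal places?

8.40

Reading the table with exposure as columns: a = 689 (Canvassed, case), b = 73 (Canvassed, non-case), c = 1058 (Not canvassed, case), d = 942.
This is a case-control study: participants were sampled on outcome status, so risks in the source population cannot be estimated directly — relative risk is not valid here. The odds ratio is the appropriate measure.
OR = (a·d)/(b·c) = (689 × 942) / (73 × 1058) = 649038 / 77234 = 8.40353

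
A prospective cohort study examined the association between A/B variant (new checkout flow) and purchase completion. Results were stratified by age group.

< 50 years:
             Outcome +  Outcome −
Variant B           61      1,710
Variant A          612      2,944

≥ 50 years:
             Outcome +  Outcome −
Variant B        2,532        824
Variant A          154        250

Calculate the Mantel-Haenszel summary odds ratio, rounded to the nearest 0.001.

OR_MH = Σ(aᵢdᵢ/nᵢ) / Σ(bᵢcᵢ/nᵢ), where nᵢ is the stratum total.
Stratum 1 (< 50 years): n = 5327; a·d/n = 61·2944/5327 = 33.7120; b·c/n = 1710·612/5327 = 196.4558
Stratum 2 (≥ 50 years): n = 3760; a·d/n = 2532·250/3760 = 168.3511; b·c/n = 824·154/3760 = 33.7489
OR_MH = (33.7120 + 168.3511) / (196.4558 + 33.7489) = 202.0631 / 230.2047 = 0.87775

0.878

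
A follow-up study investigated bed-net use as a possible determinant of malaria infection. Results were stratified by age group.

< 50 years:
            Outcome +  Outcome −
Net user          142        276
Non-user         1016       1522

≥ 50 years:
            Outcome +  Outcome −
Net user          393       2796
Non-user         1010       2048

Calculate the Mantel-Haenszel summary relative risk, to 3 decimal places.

0.477

RR_MH = Σ(aᵢ·n₀ᵢ/nᵢ) / Σ(cᵢ·n₁ᵢ/nᵢ), with n₁ᵢ = aᵢ+bᵢ (exposed), n₀ᵢ = cᵢ+dᵢ (unexposed), nᵢ = n₁ᵢ+n₀ᵢ.
Stratum 1 (< 50 years): n₁ = 418, n₀ = 2538, n = 2956; a·n₀/n = 142·2538/2956 = 121.9202; c·n₁/n = 1016·418/2956 = 143.6698
Stratum 2 (≥ 50 years): n₁ = 3189, n₀ = 3058, n = 6247; a·n₀/n = 393·3058/6247 = 192.3794; c·n₁/n = 1010·3189/6247 = 515.5899
RR_MH = (121.9202 + 192.3794) / (143.6698 + 515.5899) = 314.2995 / 659.2597 = 0.47675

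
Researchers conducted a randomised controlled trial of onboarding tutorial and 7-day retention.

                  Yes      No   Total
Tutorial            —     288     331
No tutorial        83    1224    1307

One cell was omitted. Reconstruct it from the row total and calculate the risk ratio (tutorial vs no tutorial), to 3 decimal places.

The missing cell is in the exposed row: 331 − 288 = 43.
So a = 43, b = 288, c = 83, d = 1224.
RR = [a/(a+b)] / [c/(c+d)] = (43/331) / (83/1307) = 0.12991/0.06350 = 2.04568

2.046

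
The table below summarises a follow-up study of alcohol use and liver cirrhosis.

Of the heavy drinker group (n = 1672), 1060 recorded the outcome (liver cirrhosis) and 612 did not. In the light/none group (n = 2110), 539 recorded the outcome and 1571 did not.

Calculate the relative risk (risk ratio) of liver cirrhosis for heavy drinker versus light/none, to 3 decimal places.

2.482

From the description: a = 1060, b = 612, c = 539, d = 1571.
Risk in exposed = 1060/1672 = 0.63397; risk in unexposed = 539/2110 = 0.25545.
RR = 0.63397 / 0.25545 = 2.48178
The risk among the exposed is 2.48 times that among the unexposed.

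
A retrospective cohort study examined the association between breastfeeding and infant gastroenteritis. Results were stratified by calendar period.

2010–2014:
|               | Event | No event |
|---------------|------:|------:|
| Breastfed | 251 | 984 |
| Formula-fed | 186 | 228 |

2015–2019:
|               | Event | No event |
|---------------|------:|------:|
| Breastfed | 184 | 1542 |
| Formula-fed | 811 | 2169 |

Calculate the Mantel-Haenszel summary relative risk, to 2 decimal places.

RR_MH = Σ(aᵢ·n₀ᵢ/nᵢ) / Σ(cᵢ·n₁ᵢ/nᵢ), with n₁ᵢ = aᵢ+bᵢ (exposed), n₀ᵢ = cᵢ+dᵢ (unexposed), nᵢ = n₁ᵢ+n₀ᵢ.
Stratum 1 (2010–2014): n₁ = 1235, n₀ = 414, n = 1649; a·n₀/n = 251·414/1649 = 63.0164; c·n₁/n = 186·1235/1649 = 139.3026
Stratum 2 (2015–2019): n₁ = 1726, n₀ = 2980, n = 4706; a·n₀/n = 184·2980/4706 = 116.5151; c·n₁/n = 811·1726/4706 = 297.4471
RR_MH = (63.0164 + 116.5151) / (139.3026 + 297.4471) = 179.5315 / 436.7497 = 0.41106

0.41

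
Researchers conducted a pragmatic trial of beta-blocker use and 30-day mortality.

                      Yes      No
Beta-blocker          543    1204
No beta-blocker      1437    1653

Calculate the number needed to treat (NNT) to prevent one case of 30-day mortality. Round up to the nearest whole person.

7

Risk in treated group = 543/1747 = 0.31082; risk in control = 1437/3090 = 0.46505.
Absolute risk reduction = 0.46505 − 0.31082 = 0.15423
NNT = 1 / ARR = 1 / 0.15423 = 6.484 → round up → 7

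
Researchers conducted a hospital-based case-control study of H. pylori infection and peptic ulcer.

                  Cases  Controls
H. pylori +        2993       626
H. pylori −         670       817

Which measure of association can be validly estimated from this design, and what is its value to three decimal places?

Cells: a = 2993, b = 626, c = 670, d = 817.
This is a hospital-based case-control study: participants were sampled on outcome status, so risks in the source population cannot be estimated directly — relative risk is not valid here. The odds ratio is the appropriate measure.
OR = (a·d)/(b·c) = (2993 × 817) / (626 × 670) = 2445281 / 419420 = 5.83015

5.830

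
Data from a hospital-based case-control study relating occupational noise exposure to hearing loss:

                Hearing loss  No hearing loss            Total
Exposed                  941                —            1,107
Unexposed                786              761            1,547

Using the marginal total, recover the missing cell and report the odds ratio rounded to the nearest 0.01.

5.49

The missing cell is in the exposed row: 1107 − 941 = 166.
So a = 941, b = 166, c = 786, d = 761.
OR = (a·d)/(b·c) = (941 × 761) / (166 × 786) = 716101 / 130476 = 5.48837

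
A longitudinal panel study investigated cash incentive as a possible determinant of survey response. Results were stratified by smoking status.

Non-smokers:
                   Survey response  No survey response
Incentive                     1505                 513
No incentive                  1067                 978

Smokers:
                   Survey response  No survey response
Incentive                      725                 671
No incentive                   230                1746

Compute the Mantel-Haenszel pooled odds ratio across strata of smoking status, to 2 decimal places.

4.09

OR_MH = Σ(aᵢdᵢ/nᵢ) / Σ(bᵢcᵢ/nᵢ), where nᵢ is the stratum total.
Stratum 1 (Non-smokers): n = 4063; a·d/n = 1505·978/4063 = 362.2668; b·c/n = 513·1067/4063 = 134.7209
Stratum 2 (Smokers): n = 3372; a·d/n = 725·1746/3372 = 375.4004; b·c/n = 671·230/3372 = 45.7681
OR_MH = (362.2668 + 375.4004) / (134.7209 + 45.7681) = 737.6672 / 180.4890 = 4.08705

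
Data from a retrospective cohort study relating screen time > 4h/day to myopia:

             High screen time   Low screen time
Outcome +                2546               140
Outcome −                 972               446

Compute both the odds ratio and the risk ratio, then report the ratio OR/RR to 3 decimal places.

2.755

Reading the table with exposure as columns: a = 2546 (High screen time, case), b = 972 (High screen time, non-case), c = 140 (Low screen time, case), d = 446.
OR = (2546·446)/(972·140) = 1135516/136080 = 8.34447
Risk in exposed = 2546/3518 = 0.72371; risk in unexposed = 140/586 = 0.23891; RR = 3.02923
OR/RR = 8.34447 / 3.02923 = 2.75465
The outcome is not rare, so the OR lies further from 1 than the RR.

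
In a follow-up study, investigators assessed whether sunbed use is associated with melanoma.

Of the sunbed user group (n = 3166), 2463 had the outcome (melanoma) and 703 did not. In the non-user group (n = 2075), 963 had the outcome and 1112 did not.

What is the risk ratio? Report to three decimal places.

1.676

From the description: a = 2463, b = 703, c = 963, d = 1112.
Risk in exposed = 2463/3166 = 0.77795; risk in unexposed = 963/2075 = 0.46410.
RR = 0.77795 / 0.46410 = 1.67628
The risk among the exposed is 1.68 times that among the unexposed.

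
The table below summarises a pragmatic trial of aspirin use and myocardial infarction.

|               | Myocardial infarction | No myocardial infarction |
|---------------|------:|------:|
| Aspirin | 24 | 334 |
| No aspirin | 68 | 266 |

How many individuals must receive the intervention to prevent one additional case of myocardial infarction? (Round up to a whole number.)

8

Risk in treated group = 24/358 = 0.06704; risk in control = 68/334 = 0.20359.
Absolute risk reduction = 0.20359 − 0.06704 = 0.13655
NNT = 1 / ARR = 1 / 0.13655 = 7.323 → round up → 8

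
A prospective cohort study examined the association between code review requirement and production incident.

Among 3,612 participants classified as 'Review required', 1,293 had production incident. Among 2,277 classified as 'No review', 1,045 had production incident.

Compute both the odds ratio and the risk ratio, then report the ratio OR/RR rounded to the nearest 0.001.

0.843

From the description: a = 1293, b = 2319, c = 1045, d = 1232.
OR = (1293·1232)/(2319·1045) = 1592976/2423355 = 0.65734
Risk in exposed = 1293/3612 = 0.35797; risk in unexposed = 1045/2277 = 0.45894; RR = 0.78001
OR/RR = 0.65734 / 0.78001 = 0.84274
The outcome is not rare, so the OR lies further from 1 than the RR.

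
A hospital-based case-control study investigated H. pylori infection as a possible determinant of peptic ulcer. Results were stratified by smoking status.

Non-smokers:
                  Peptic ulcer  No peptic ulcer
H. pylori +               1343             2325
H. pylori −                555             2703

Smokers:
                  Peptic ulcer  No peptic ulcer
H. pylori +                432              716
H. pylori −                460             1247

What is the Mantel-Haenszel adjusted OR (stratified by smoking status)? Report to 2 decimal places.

2.36

OR_MH = Σ(aᵢdᵢ/nᵢ) / Σ(bᵢcᵢ/nᵢ), where nᵢ is the stratum total.
Stratum 1 (Non-smokers): n = 6926; a·d/n = 1343·2703/6926 = 524.1307; b·c/n = 2325·555/6926 = 186.3088
Stratum 2 (Smokers): n = 2855; a·d/n = 432·1247/2855 = 188.6879; b·c/n = 716·460/2855 = 115.3625
OR_MH = (524.1307 + 188.6879) / (186.3088 + 115.3625) = 712.8186 / 301.6714 = 2.36290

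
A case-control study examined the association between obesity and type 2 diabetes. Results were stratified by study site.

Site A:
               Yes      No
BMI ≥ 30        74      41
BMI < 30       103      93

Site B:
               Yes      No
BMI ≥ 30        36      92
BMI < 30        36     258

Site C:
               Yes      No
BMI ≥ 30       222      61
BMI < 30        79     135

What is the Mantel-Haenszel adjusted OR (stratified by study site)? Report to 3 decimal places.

OR_MH = Σ(aᵢdᵢ/nᵢ) / Σ(bᵢcᵢ/nᵢ), where nᵢ is the stratum total.
Stratum 1 (Site A): n = 311; a·d/n = 74·93/311 = 22.1286; b·c/n = 41·103/311 = 13.5788
Stratum 2 (Site B): n = 422; a·d/n = 36·258/422 = 22.0095; b·c/n = 92·36/422 = 7.8483
Stratum 3 (Site C): n = 497; a·d/n = 222·135/497 = 60.3018; b·c/n = 61·79/497 = 9.6962
OR_MH = (22.1286 + 22.0095 + 60.3018) / (13.5788 + 7.8483 + 9.6962) = 104.4399 / 31.1233 = 3.35568

3.356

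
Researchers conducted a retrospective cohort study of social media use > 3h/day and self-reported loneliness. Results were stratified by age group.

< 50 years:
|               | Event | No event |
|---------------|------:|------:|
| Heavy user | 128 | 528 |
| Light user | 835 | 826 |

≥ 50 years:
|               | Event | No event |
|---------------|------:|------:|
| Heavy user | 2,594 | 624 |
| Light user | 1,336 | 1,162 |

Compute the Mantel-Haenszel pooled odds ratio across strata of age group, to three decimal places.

1.705

OR_MH = Σ(aᵢdᵢ/nᵢ) / Σ(bᵢcᵢ/nᵢ), where nᵢ is the stratum total.
Stratum 1 (< 50 years): n = 2317; a·d/n = 128·826/2317 = 45.6314; b·c/n = 528·835/2317 = 190.2805
Stratum 2 (≥ 50 years): n = 5716; a·d/n = 2594·1162/5716 = 527.3317; b·c/n = 624·1336/5716 = 145.8474
OR_MH = (45.6314 + 527.3317) / (190.2805 + 145.8474) = 572.9631 / 336.1280 = 1.70460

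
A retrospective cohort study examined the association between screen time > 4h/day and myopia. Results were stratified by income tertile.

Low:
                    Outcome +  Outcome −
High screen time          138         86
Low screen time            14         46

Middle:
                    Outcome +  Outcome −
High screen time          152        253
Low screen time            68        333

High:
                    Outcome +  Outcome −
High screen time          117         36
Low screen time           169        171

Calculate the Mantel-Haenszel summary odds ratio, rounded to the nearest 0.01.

OR_MH = Σ(aᵢdᵢ/nᵢ) / Σ(bᵢcᵢ/nᵢ), where nᵢ is the stratum total.
Stratum 1 (Low): n = 284; a·d/n = 138·46/284 = 22.3521; b·c/n = 86·14/284 = 4.2394
Stratum 2 (Middle): n = 806; a·d/n = 152·333/806 = 62.7990; b·c/n = 253·68/806 = 21.3449
Stratum 3 (High): n = 493; a·d/n = 117·171/493 = 40.5822; b·c/n = 36·169/493 = 12.3408
OR_MH = (22.3521 + 62.7990 + 40.5822) / (4.2394 + 21.3449 + 12.3408) = 125.7333 / 37.9251 = 3.31530

3.32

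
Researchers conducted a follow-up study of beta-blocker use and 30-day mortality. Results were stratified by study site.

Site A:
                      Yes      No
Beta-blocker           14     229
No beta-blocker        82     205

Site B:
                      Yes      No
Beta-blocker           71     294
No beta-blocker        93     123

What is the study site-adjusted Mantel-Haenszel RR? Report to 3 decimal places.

0.354

RR_MH = Σ(aᵢ·n₀ᵢ/nᵢ) / Σ(cᵢ·n₁ᵢ/nᵢ), with n₁ᵢ = aᵢ+bᵢ (exposed), n₀ᵢ = cᵢ+dᵢ (unexposed), nᵢ = n₁ᵢ+n₀ᵢ.
Stratum 1 (Site A): n₁ = 243, n₀ = 287, n = 530; a·n₀/n = 14·287/530 = 7.5811; c·n₁/n = 82·243/530 = 37.5962
Stratum 2 (Site B): n₁ = 365, n₀ = 216, n = 581; a·n₀/n = 71·216/581 = 26.3959; c·n₁/n = 93·365/581 = 58.4251
RR_MH = (7.5811 + 26.3959) / (37.5962 + 58.4251) = 33.9770 / 96.0214 = 0.35385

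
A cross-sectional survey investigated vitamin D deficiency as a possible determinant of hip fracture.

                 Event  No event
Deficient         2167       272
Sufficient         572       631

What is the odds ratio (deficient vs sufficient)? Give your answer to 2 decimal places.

8.79

Cells: a = 2167, b = 272, c = 572, d = 631.
OR = (a·d)/(b·c) = (2167 × 631) / (272 × 572) = 1367377 / 155584 = 8.78867
The odds of hip fracture are about 8.79 times as high in the deficient group.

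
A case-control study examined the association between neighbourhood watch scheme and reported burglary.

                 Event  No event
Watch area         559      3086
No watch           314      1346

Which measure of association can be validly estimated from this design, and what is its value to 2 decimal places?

Cells: a = 559, b = 3086, c = 314, d = 1346.
This is a case-control study: participants were sampled on outcome status, so risks in the source population cannot be estimated directly — relative risk is not valid here. The odds ratio is the appropriate measure.
OR = (a·d)/(b·c) = (559 × 1346) / (3086 × 314) = 752414 / 969004 = 0.77648

0.78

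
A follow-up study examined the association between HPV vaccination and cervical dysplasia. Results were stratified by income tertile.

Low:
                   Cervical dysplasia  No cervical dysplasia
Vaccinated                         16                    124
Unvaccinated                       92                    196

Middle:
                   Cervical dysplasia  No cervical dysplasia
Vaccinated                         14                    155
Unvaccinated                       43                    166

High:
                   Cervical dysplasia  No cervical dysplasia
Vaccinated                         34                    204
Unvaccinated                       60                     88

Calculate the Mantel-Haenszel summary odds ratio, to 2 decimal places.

0.28

OR_MH = Σ(aᵢdᵢ/nᵢ) / Σ(bᵢcᵢ/nᵢ), where nᵢ is the stratum total.
Stratum 1 (Low): n = 428; a·d/n = 16·196/428 = 7.3271; b·c/n = 124·92/428 = 26.6542
Stratum 2 (Middle): n = 378; a·d/n = 14·166/378 = 6.1481; b·c/n = 155·43/378 = 17.6323
Stratum 3 (High): n = 386; a·d/n = 34·88/386 = 7.7513; b·c/n = 204·60/386 = 31.7098
OR_MH = (7.3271 + 6.1481 + 7.7513) / (26.6542 + 17.6323 + 31.7098) = 21.2265 / 75.9963 = 0.27931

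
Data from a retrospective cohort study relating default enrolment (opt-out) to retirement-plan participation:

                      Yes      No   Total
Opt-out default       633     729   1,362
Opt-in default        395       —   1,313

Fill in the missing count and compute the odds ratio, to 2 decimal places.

The missing cell is in the unexposed row: 1313 − 395 = 918.
So a = 633, b = 729, c = 395, d = 918.
OR = (a·d)/(b·c) = (633 × 918) / (729 × 395) = 581094 / 287955 = 2.01800

2.02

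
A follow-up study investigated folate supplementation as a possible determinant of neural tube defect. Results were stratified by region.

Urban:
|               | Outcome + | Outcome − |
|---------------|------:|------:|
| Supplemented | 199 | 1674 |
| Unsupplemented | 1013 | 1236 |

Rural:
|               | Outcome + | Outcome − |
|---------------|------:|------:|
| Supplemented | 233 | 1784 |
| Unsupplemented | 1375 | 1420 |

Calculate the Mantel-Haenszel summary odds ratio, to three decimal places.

OR_MH = Σ(aᵢdᵢ/nᵢ) / Σ(bᵢcᵢ/nᵢ), where nᵢ is the stratum total.
Stratum 1 (Urban): n = 4122; a·d/n = 199·1236/4122 = 59.6710; b·c/n = 1674·1013/4122 = 411.3930
Stratum 2 (Rural): n = 4812; a·d/n = 233·1420/4812 = 68.7573; b·c/n = 1784·1375/4812 = 509.7672
OR_MH = (59.6710 + 68.7573) / (411.3930 + 509.7672) = 128.4283 / 921.1603 = 0.13942

0.139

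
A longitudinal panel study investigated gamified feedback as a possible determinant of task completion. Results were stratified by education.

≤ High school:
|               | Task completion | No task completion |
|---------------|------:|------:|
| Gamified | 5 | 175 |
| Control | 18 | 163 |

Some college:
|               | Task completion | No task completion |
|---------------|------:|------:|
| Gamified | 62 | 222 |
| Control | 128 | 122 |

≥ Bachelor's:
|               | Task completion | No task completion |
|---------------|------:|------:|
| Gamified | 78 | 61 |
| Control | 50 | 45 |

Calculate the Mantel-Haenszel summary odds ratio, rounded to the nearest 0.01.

OR_MH = Σ(aᵢdᵢ/nᵢ) / Σ(bᵢcᵢ/nᵢ), where nᵢ is the stratum total.
Stratum 1 (≤ High school): n = 361; a·d/n = 5·163/361 = 2.2576; b·c/n = 175·18/361 = 8.7258
Stratum 2 (Some college): n = 534; a·d/n = 62·122/534 = 14.1648; b·c/n = 222·128/534 = 53.2135
Stratum 3 (≥ Bachelor's): n = 234; a·d/n = 78·45/234 = 15.0000; b·c/n = 61·50/234 = 13.0342
OR_MH = (2.2576 + 14.1648 + 15.0000) / (8.7258 + 53.2135 + 13.0342) = 31.4224 / 74.9734 = 0.41911

0.42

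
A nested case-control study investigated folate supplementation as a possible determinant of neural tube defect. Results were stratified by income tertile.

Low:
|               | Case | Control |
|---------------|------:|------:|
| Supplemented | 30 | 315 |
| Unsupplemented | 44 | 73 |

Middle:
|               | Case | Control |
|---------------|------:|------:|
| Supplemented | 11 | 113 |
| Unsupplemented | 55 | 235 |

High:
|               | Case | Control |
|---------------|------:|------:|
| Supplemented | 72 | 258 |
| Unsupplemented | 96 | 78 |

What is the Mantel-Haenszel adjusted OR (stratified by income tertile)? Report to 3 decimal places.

OR_MH = Σ(aᵢdᵢ/nᵢ) / Σ(bᵢcᵢ/nᵢ), where nᵢ is the stratum total.
Stratum 1 (Low): n = 462; a·d/n = 30·73/462 = 4.7403; b·c/n = 315·44/462 = 30.0000
Stratum 2 (Middle): n = 414; a·d/n = 11·235/414 = 6.2440; b·c/n = 113·55/414 = 15.0121
Stratum 3 (High): n = 504; a·d/n = 72·78/504 = 11.1429; b·c/n = 258·96/504 = 49.1429
OR_MH = (4.7403 + 6.2440 + 11.1429) / (30.0000 + 15.0121 + 49.1429) = 22.1271 / 94.1549 = 0.23501

0.235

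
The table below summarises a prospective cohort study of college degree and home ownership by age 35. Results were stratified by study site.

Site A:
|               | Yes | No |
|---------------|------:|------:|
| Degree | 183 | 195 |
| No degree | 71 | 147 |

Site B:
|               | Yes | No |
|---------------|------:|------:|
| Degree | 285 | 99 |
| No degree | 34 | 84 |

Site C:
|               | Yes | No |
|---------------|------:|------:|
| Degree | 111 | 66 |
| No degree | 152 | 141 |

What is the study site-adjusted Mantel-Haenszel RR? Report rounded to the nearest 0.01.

1.58

RR_MH = Σ(aᵢ·n₀ᵢ/nᵢ) / Σ(cᵢ·n₁ᵢ/nᵢ), with n₁ᵢ = aᵢ+bᵢ (exposed), n₀ᵢ = cᵢ+dᵢ (unexposed), nᵢ = n₁ᵢ+n₀ᵢ.
Stratum 1 (Site A): n₁ = 378, n₀ = 218, n = 596; a·n₀/n = 183·218/596 = 66.9362; c·n₁/n = 71·378/596 = 45.0302
Stratum 2 (Site B): n₁ = 384, n₀ = 118, n = 502; a·n₀/n = 285·118/502 = 66.9920; c·n₁/n = 34·384/502 = 26.0080
Stratum 3 (Site C): n₁ = 177, n₀ = 293, n = 470; a·n₀/n = 111·293/470 = 69.1979; c·n₁/n = 152·177/470 = 57.2426
RR_MH = (66.9362 + 66.9920 + 69.1979) / (45.0302 + 26.0080 + 57.2426) = 203.1261 / 128.2807 = 1.58345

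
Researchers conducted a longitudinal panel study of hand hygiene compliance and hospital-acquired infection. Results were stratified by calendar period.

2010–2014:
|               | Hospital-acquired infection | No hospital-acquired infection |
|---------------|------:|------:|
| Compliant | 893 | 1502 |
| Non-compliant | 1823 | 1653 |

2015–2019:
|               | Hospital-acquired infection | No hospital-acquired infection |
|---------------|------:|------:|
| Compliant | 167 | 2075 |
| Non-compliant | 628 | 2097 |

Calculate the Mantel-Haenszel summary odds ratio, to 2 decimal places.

0.44

OR_MH = Σ(aᵢdᵢ/nᵢ) / Σ(bᵢcᵢ/nᵢ), where nᵢ is the stratum total.
Stratum 1 (2010–2014): n = 5871; a·d/n = 893·1653/5871 = 251.4272; b·c/n = 1502·1823/5871 = 466.3849
Stratum 2 (2015–2019): n = 4967; a·d/n = 167·2097/4967 = 70.5051; b·c/n = 2075·628/4967 = 262.3515
OR_MH = (251.4272 + 70.5051) / (466.3849 + 262.3515) = 321.9323 / 728.7365 = 0.44177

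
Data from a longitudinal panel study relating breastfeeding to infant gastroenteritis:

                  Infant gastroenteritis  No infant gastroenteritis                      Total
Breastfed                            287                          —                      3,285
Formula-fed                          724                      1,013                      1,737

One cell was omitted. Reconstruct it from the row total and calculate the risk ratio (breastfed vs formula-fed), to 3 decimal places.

0.210

The missing cell is in the exposed row: 3285 − 287 = 2998.
So a = 287, b = 2998, c = 724, d = 1013.
RR = [a/(a+b)] / [c/(c+d)] = (287/3285) / (724/1737) = 0.08737/0.41681 = 0.20961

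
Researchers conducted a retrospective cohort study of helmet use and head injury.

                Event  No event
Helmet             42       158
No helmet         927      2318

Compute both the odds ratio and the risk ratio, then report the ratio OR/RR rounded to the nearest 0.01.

0.90

Cells: a = 42, b = 158, c = 927, d = 2318.
OR = (42·2318)/(158·927) = 97356/146466 = 0.66470
Risk in exposed = 42/200 = 0.21000; risk in unexposed = 927/3245 = 0.28567; RR = 0.73511
OR/RR = 0.66470 / 0.73511 = 0.90421
The outcome is not rare, so the OR lies further from 1 than the RR.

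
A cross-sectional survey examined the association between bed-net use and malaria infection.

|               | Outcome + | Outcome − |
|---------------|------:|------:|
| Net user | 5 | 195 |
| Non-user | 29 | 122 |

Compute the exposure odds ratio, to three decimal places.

Cells: a = 5, b = 195, c = 29, d = 122.
OR = (a·d)/(b·c) = (5 × 122) / (195 × 29) = 610 / 5655 = 0.10787
Exposure is associated with lower odds of malaria infection (OR = 0.11 < 1).

0.108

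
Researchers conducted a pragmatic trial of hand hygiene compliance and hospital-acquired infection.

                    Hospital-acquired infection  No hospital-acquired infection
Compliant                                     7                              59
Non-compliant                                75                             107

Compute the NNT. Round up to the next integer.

4

Risk in treated group = 7/66 = 0.10606; risk in control = 75/182 = 0.41209.
Absolute risk reduction = 0.41209 − 0.10606 = 0.30603
NNT = 1 / ARR = 1 / 0.30603 = 3.268 → round up → 4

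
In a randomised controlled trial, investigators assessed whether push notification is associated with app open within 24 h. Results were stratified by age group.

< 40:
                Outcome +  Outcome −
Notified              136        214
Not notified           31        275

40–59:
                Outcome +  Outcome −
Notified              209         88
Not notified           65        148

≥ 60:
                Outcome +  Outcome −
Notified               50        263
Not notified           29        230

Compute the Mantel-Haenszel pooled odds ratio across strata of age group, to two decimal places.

OR_MH = Σ(aᵢdᵢ/nᵢ) / Σ(bᵢcᵢ/nᵢ), where nᵢ is the stratum total.
Stratum 1 (< 40): n = 656; a·d/n = 136·275/656 = 57.0122; b·c/n = 214·31/656 = 10.1128
Stratum 2 (40–59): n = 510; a·d/n = 209·148/510 = 60.6510; b·c/n = 88·65/510 = 11.2157
Stratum 3 (≥ 60): n = 572; a·d/n = 50·230/572 = 20.1049; b·c/n = 263·29/572 = 13.3339
OR_MH = (57.0122 + 60.6510 + 20.1049) / (10.1128 + 11.2157 + 13.3339) = 137.7681 / 34.6624 = 3.97457

3.97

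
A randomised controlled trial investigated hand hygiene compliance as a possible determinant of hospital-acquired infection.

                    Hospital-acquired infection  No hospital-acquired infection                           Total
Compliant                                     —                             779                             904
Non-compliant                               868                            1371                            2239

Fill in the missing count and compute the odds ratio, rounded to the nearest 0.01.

The missing cell is in the exposed row: 904 − 779 = 125.
So a = 125, b = 779, c = 868, d = 1371.
OR = (a·d)/(b·c) = (125 × 1371) / (779 × 868) = 171375 / 676172 = 0.25345

0.25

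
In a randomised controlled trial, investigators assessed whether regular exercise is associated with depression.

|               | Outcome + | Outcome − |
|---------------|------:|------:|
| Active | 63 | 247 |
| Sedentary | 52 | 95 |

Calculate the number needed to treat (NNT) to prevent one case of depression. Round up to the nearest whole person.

7

Risk in treated group = 63/310 = 0.20323; risk in control = 52/147 = 0.35374.
Absolute risk reduction = 0.35374 − 0.20323 = 0.15052
NNT = 1 / ARR = 1 / 0.15052 = 6.644 → round up → 7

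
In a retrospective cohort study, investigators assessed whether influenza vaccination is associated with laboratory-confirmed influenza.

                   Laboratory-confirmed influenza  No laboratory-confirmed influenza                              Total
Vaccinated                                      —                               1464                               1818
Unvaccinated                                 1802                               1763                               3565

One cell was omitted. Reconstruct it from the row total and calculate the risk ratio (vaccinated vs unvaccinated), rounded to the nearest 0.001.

0.385

The missing cell is in the exposed row: 1818 − 1464 = 354.
So a = 354, b = 1464, c = 1802, d = 1763.
RR = [a/(a+b)] / [c/(c+d)] = (354/1818) / (1802/3565) = 0.19472/0.50547 = 0.38522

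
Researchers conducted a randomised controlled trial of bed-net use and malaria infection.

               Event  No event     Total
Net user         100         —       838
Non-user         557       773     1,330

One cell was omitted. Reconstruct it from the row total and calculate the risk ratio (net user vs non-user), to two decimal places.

0.28

The missing cell is in the exposed row: 838 − 100 = 738.
So a = 100, b = 738, c = 557, d = 773.
RR = [a/(a+b)] / [c/(c+d)] = (100/838) / (557/1330) = 0.11933/0.41880 = 0.28494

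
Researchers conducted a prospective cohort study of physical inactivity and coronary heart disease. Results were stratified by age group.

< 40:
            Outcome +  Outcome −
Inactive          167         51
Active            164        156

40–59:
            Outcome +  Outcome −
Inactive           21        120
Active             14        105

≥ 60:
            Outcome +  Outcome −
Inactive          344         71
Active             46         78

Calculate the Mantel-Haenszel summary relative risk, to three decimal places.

RR_MH = Σ(aᵢ·n₀ᵢ/nᵢ) / Σ(cᵢ·n₁ᵢ/nᵢ), with n₁ᵢ = aᵢ+bᵢ (exposed), n₀ᵢ = cᵢ+dᵢ (unexposed), nᵢ = n₁ᵢ+n₀ᵢ.
Stratum 1 (< 40): n₁ = 218, n₀ = 320, n = 538; a·n₀/n = 167·320/538 = 99.3309; c·n₁/n = 164·218/538 = 66.4535
Stratum 2 (40–59): n₁ = 141, n₀ = 119, n = 260; a·n₀/n = 21·119/260 = 9.6115; c·n₁/n = 14·141/260 = 7.5923
Stratum 3 (≥ 60): n₁ = 415, n₀ = 124, n = 539; a·n₀/n = 344·124/539 = 79.1391; c·n₁/n = 46·415/539 = 35.4174
RR_MH = (99.3309 + 9.6115 + 79.1391) / (66.4535 + 7.5923 + 35.4174) = 188.0815 / 109.4633 = 1.71822

1.718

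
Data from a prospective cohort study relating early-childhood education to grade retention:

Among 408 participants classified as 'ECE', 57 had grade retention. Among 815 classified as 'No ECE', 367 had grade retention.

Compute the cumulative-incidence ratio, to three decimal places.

0.310

From the description: a = 57, b = 351, c = 367, d = 448.
Risk in exposed = 57/408 = 0.13971; risk in unexposed = 367/815 = 0.45031.
RR = 0.13971 / 0.45031 = 0.31025
The risk is 69% lower among the exposed than among the unexposed.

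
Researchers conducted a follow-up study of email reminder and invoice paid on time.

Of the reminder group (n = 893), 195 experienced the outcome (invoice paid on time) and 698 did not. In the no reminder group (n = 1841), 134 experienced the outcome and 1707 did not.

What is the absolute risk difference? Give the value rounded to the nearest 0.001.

0.146

From the description: a = 195, b = 698, c = 134, d = 1707.
Risk in exposed = 195/893 = 0.218365; risk in unexposed = 134/1841 = 0.072787.
Risk difference = 0.218365 − 0.072787 = 0.145579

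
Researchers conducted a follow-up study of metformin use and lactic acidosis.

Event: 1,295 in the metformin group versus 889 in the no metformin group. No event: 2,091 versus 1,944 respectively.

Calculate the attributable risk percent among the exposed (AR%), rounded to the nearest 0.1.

18.0

From the description: a = 1295, b = 2091, c = 889, d = 1944.
Risk in exposed = 1295/3386 = 0.38246; risk in unexposed = 889/2833 = 0.31380.
RR = 0.38246/0.31380 = 1.21879
AR% = (RR − 1)/RR × 100 = (1.21879 − 1)/1.21879 × 100 = 17.9512%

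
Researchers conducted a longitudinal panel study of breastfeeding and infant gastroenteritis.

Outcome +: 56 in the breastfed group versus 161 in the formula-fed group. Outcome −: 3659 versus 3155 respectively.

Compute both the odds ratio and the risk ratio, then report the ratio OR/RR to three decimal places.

0.966

From the description: a = 56, b = 3659, c = 161, d = 3155.
OR = (56·3155)/(3659·161) = 176680/589099 = 0.29992
Risk in exposed = 56/3715 = 0.01507; risk in unexposed = 161/3316 = 0.04855; RR = 0.31047
OR/RR = 0.29992 / 0.31047 = 0.96601
The outcome is rare in both groups, so OR ≈ RR (ratio near 1).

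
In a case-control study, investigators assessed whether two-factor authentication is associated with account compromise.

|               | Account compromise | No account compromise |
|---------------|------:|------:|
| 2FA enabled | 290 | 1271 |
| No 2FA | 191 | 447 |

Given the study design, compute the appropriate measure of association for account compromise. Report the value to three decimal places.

Cells: a = 290, b = 1271, c = 191, d = 447.
This is a case-control study: participants were sampled on outcome status, so risks in the source population cannot be estimated directly — relative risk is not valid here. The odds ratio is the appropriate measure.
OR = (a·d)/(b·c) = (290 × 447) / (1271 × 191) = 129630 / 242761 = 0.53398

0.534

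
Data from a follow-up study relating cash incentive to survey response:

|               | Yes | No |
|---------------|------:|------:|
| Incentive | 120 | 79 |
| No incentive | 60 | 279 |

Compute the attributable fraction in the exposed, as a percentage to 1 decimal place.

Cells: a = 120, b = 79, c = 60, d = 279.
Risk in exposed = 120/199 = 0.60302; risk in unexposed = 60/339 = 0.17699.
RR = 0.60302/0.17699 = 3.40704
AR% = (RR − 1)/RR × 100 = (3.40704 − 1)/3.40704 × 100 = 70.6490%

70.6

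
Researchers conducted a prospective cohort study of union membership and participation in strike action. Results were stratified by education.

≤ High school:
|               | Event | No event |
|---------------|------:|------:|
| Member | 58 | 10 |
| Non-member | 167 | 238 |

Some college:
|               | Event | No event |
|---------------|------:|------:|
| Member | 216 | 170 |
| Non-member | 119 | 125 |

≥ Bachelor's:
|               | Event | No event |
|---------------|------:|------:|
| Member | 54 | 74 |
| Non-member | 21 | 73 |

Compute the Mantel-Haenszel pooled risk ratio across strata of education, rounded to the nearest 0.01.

1.43

RR_MH = Σ(aᵢ·n₀ᵢ/nᵢ) / Σ(cᵢ·n₁ᵢ/nᵢ), with n₁ᵢ = aᵢ+bᵢ (exposed), n₀ᵢ = cᵢ+dᵢ (unexposed), nᵢ = n₁ᵢ+n₀ᵢ.
Stratum 1 (≤ High school): n₁ = 68, n₀ = 405, n = 473; a·n₀/n = 58·405/473 = 49.6617; c·n₁/n = 167·68/473 = 24.0085
Stratum 2 (Some college): n₁ = 386, n₀ = 244, n = 630; a·n₀/n = 216·244/630 = 83.6571; c·n₁/n = 119·386/630 = 72.9111
Stratum 3 (≥ Bachelor's): n₁ = 128, n₀ = 94, n = 222; a·n₀/n = 54·94/222 = 22.8649; c·n₁/n = 21·128/222 = 12.1081
RR_MH = (49.6617 + 83.6571 + 22.8649) / (24.0085 + 72.9111 + 12.1081) = 156.1837 / 109.0277 = 1.43251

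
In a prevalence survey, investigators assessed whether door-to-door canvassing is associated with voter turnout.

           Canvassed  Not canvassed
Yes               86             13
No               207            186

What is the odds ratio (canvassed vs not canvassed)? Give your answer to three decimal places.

Reading the table with exposure as columns: a = 86 (Canvassed, case), b = 207 (Canvassed, non-case), c = 13 (Not canvassed, case), d = 186.
OR = (a·d)/(b·c) = (86 × 186) / (207 × 13) = 15996 / 2691 = 5.94426
The odds of voter turnout are about 5.94 times as high in the canvassed group.

5.944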